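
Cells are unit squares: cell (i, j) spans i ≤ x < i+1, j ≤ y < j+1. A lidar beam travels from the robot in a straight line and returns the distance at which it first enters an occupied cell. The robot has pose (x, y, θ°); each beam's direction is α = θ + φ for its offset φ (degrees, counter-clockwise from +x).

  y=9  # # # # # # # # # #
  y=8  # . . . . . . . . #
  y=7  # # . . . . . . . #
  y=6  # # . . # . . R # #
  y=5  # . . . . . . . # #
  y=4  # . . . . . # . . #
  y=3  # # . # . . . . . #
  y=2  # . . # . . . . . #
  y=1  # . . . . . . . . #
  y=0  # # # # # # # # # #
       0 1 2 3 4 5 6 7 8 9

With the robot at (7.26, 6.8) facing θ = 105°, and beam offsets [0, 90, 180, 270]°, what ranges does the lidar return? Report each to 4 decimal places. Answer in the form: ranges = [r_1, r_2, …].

beam 1: φ=0°, α=105°
  cosα=-0.2588 sinα=0.9659 | (7,6) | tMaxX 1.0046 tMaxY 0.2071 | tΔX 3.8637 tΔY 1.0353
    t=0.2071 [y] (7,7)
    t=1.0046 [x] (6,7)
    t=1.2423 [y] (6,8)
    t=2.2776 [y] (6,9) — stop
  → r_1 = 2.2776
beam 2: φ=90°, α=195°
  cosα=-0.9659 sinα=-0.2588 | (7,6) | tMaxX 0.2692 tMaxY 3.0910 | tΔX 1.0353 tΔY 3.8637
    t=0.2692 [x] (6,6)
    t=1.3044 [x] (5,6)
    t=2.3397 [x] (4,6) — stop
  → r_2 = 2.3397
beam 3: φ=180°, α=285°
  cosα=0.2588 sinα=-0.9659 | (7,6) | tMaxX 2.8591 tMaxY 0.8282 | tΔX 3.8637 tΔY 1.0353
    t=0.8282 [y] (7,5)
    t=1.8635 [y] (7,4)
    t=2.8591 [x] (8,4)
    t=2.8988 [y] (8,3)
    t=3.9340 [y] (8,2)
    t=4.9693 [y] (8,1)
    t=6.0046 [y] (8,0) — stop
  → r_3 = 6.0046
beam 4: φ=270°, α=15°
  cosα=0.9659 sinα=0.2588 | (7,6) | tMaxX 0.7661 tMaxY 0.7727 | tΔX 1.0353 tΔY 3.8637
    t=0.7661 [x] (8,6) — stop
  → r_4 = 0.7661

ranges = [2.2776, 2.3397, 6.0046, 0.7661]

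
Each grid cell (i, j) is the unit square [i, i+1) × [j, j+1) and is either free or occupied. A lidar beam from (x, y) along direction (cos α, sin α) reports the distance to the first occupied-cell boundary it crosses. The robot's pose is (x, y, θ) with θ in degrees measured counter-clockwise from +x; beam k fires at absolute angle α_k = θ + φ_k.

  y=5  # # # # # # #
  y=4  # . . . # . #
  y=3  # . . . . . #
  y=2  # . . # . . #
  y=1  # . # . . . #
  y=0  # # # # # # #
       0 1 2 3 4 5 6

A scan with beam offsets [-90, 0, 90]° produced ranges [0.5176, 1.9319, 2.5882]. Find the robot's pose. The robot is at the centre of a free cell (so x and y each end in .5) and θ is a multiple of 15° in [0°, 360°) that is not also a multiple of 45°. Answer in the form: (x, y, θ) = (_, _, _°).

Candidates: 17 free-cell centres × 16 headings = 272 poses. Raycast each; keep the one whose scan matches to 4 dp.
  (5.5, 2.5, 210°): beam 1 = 1.7321 ≠ 0.5176 ✗
  (3.5, 4.5, 285°): beam 1 = 2.5882 ≠ 0.5176 ✗
  (5.5, 2.5, 150°): beam 1 = 1.0000 ≠ 0.5176 ✗
  …
  (1.5, 3.5, 285°): r_1=0.5176, r_2=1.9319, r_3=2.5882 — all match ✓
Only this pose fits every beam.

(x, y, θ) = (1.5, 3.5, 285°)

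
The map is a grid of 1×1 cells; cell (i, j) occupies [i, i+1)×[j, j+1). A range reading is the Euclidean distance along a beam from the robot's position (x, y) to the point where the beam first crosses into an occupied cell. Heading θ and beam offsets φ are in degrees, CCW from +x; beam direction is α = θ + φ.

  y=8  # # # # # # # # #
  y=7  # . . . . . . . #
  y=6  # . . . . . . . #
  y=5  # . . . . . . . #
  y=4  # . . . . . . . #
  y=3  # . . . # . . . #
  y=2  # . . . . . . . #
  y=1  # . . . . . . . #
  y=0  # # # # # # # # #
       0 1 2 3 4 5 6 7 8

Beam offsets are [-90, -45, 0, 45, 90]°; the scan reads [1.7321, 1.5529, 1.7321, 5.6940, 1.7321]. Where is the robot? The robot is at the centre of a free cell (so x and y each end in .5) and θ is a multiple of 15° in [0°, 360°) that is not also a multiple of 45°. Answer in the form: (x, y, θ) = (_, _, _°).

The pose lattice has 48·16 = 768 candidates. Test each by forward raycasting.
  (7.5, 6.5, 30°): beam 1 = 1.0000 ≠ 1.7321 ✗
  (6.5, 6.5, 150°): beam 3 = 3.0000 ≠ 1.7321 ✗
  (3.5, 3.5, 75°): beam 1 = 0.5176 ≠ 1.7321 ✗
  (5.5, 6.5, 150°): beam 3 = 3.0000 ≠ 1.7321 ✗
  …
  (2.5, 2.5, 300°): r_1=1.7321, r_2=1.5529, r_3=1.7321, r_4=5.6940, r_5=1.7321 — all match ✓
Only this pose fits every beam.

(x, y, θ) = (2.5, 2.5, 300°)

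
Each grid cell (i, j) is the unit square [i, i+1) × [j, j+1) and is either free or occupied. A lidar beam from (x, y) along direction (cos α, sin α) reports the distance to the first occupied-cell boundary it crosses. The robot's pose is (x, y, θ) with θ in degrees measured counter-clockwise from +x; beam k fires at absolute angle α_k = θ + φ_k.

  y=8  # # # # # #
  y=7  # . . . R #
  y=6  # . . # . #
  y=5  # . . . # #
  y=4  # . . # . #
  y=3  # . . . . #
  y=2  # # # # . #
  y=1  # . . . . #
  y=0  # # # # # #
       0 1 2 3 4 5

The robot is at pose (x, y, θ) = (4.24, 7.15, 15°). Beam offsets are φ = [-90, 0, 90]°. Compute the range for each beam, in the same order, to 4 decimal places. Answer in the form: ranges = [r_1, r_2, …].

ranges = [1.1906, 0.7868, 0.8800]

beam 1: φ=-90°, α=285°
  dir = (cos 285°, sin 285°) = (0.2588, -0.9659); from cell (4,7)
  next x-line at t=2.9364, next y-line at t=0.1553; Δt_x=3.8637, Δt_y=1.0353
    y: enter (4,6) at t=0.1553
    y: enter (4,5) at t=1.1906 ← occupied
  → r_1 = 1.1906
beam 2: φ=0°, α=15°
  dir = (cos 15°, sin 15°) = (0.9659, 0.2588); from cell (4,7)
  next x-line at t=0.7868, next y-line at t=3.2841; Δt_x=1.0353, Δt_y=3.8637
    x: enter (5,7) at t=0.7868 ← occupied
  → r_2 = 0.7868
beam 3: φ=90°, α=105°
  dir = (cos 105°, sin 105°) = (-0.2588, 0.9659); from cell (4,7)
  next x-line at t=0.9273, next y-line at t=0.8800; Δt_x=3.8637, Δt_y=1.0353
    y: enter (4,8) at t=0.8800 ← occupied
  → r_3 = 0.8800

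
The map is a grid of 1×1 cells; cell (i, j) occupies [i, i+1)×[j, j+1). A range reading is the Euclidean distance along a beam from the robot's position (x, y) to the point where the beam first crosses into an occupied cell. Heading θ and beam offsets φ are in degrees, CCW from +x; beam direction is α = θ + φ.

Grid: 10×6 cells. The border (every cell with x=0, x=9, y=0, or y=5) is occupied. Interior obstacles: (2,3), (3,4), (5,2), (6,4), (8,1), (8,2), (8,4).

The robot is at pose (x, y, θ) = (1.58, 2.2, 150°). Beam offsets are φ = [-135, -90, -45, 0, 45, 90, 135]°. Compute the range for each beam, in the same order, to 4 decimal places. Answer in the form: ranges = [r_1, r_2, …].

ranges = [6.9547, 0.9238, 2.2409, 0.6697, 0.6005, 1.1600, 1.2423]

beam 1: φ=-135°, α=15°
  d=(0.9659,0.2588)  start (1,2)  tX=0.4348 tY=3.0910  stride 1/|dx|=1.0353 1/|dy|=3.8637
    cross x-line → (2,2), t=0.4348
    cross x-line → (3,2), t=1.4701
    cross x-line → (4,2), t=2.5054
    cross y-line → (4,3), t=3.0910
    cross x-line → (5,3), t=3.5406
    cross x-line → (6,3), t=4.5759
    cross x-line → (7,3), t=5.6112
    cross x-line → (8,3), t=6.6465
    cross y-line → (8,4), t=6.9547 (wall)
  → r_1 = 6.9547
beam 2: φ=-90°, α=60°
  d=(0.5000,0.8660)  start (1,2)  tX=0.8400 tY=0.9238  stride 1/|dx|=2.0000 1/|dy|=1.1547
    cross x-line → (2,2), t=0.8400
    cross y-line → (2,3), t=0.9238 (wall)
  → r_2 = 0.9238
beam 3: φ=-45°, α=105°
  d=(-0.2588,0.9659)  start (1,2)  tX=2.2409 tY=0.8282  stride 1/|dx|=3.8637 1/|dy|=1.0353
    cross y-line → (1,3), t=0.8282
    cross y-line → (1,4), t=1.8635
    cross x-line → (0,4), t=2.2409 (wall)
  → r_3 = 2.2409
beam 4: φ=0°, α=150°
  d=(-0.8660,0.5000)  start (1,2)  tX=0.6697 tY=1.6000  stride 1/|dx|=1.1547 1/|dy|=2.0000
    cross x-line → (0,2), t=0.6697 (wall)
  → r_4 = 0.6697
beam 5: φ=45°, α=195°
  d=(-0.9659,-0.2588)  start (1,2)  tX=0.6005 tY=0.7727  stride 1/|dx|=1.0353 1/|dy|=3.8637
    cross x-line → (0,2), t=0.6005 (wall)
  → r_5 = 0.6005
beam 6: φ=90°, α=240°
  d=(-0.5000,-0.8660)  start (1,2)  tX=1.1600 tY=0.2309  stride 1/|dx|=2.0000 1/|dy|=1.1547
    cross y-line → (1,1), t=0.2309
    cross x-line → (0,1), t=1.1600 (wall)
  → r_6 = 1.1600
beam 7: φ=135°, α=285°
  d=(0.2588,-0.9659)  start (1,2)  tX=1.6228 tY=0.2071  stride 1/|dx|=3.8637 1/|dy|=1.0353
    cross y-line → (1,1), t=0.2071
    cross y-line → (1,0), t=1.2423 (wall)
  → r_7 = 1.2423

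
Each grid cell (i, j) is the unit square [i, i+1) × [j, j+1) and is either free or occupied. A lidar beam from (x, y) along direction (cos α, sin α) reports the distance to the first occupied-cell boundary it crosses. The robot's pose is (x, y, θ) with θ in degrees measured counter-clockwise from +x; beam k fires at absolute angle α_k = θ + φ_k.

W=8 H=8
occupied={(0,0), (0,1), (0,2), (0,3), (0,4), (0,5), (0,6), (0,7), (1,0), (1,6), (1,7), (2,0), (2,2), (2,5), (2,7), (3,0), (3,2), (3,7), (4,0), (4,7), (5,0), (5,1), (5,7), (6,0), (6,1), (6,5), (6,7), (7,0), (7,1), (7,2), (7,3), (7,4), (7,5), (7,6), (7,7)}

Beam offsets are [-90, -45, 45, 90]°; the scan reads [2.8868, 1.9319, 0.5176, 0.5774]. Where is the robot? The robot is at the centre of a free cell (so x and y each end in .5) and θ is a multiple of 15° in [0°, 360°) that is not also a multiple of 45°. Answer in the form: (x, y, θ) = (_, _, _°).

Candidates: 29 free-cell centres × 16 headings = 464 poses. Raycast each; keep the one whose scan matches to 4 dp.
  (5.5, 5.5, 210°): beam 1 = 1.7321 ≠ 2.8868 ✗
  (1.5, 2.5, 345°): beam 1 = 1.5529 ≠ 2.8868 ✗
  (3.5, 3.5, 285°): beam 1 = 2.5882 ≠ 2.8868 ✗
  (4.5, 1.5, 120°): beam 1 = 0.5774 ≠ 2.8868 ✗
  …
  (6.5, 4.5, 330°): r_1=2.8868, r_2=1.9319, r_3=0.5176, r_4=0.5774 — all match ✓
No second candidate reproduces the full scan.

(x, y, θ) = (6.5, 4.5, 330°)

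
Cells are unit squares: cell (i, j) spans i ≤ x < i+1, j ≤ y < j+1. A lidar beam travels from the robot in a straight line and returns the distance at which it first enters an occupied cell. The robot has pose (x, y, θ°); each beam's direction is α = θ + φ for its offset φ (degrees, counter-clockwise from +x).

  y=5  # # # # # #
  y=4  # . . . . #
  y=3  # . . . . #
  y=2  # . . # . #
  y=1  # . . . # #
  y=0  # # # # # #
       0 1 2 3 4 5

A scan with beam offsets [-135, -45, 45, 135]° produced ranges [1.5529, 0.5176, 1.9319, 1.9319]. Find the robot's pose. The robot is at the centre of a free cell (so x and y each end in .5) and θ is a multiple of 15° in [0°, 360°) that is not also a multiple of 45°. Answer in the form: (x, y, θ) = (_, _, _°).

Enumerate (i+0.5, j+0.5, θ) over the 14 free cells and 16 admissible headings. For each, cast all 4 beams and compare to the given ranges.
  (4.5, 2.5, 210°): beam 1 = 1.9319 ≠ 1.5529 ✗
  (1.5, 3.5, 75°): beam 1 = 2.8868 ≠ 1.5529 ✗
  (1.5, 1.5, 300°): beam 1 = 0.5176 ≠ 1.5529 ✗
  (3.5, 1.5, 60°): beam 1 = 0.5176 ≠ 1.5529 ✗
  …
  (1.5, 3.5, 210°): r_1=1.5529, r_2=0.5176, r_3=1.9319, r_4=1.9319 — all match ✓
No second candidate reproduces the full scan.

(x, y, θ) = (1.5, 3.5, 210°)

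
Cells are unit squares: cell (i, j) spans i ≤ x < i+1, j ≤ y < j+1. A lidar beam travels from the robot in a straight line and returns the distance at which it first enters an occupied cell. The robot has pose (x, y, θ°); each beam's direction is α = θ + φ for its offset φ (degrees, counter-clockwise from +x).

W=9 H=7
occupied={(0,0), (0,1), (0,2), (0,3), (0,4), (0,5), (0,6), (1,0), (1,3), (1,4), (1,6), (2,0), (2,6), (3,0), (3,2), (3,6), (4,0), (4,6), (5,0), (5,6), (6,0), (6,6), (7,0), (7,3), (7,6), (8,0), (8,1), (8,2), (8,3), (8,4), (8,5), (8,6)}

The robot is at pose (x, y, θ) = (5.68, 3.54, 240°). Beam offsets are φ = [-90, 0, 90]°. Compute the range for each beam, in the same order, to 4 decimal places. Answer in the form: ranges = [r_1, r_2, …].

beam 1: φ=-90°, α=150°
  cosα=-0.8660 sinα=0.5000 | (5,3) | tMaxX 0.7852 tMaxY 0.9200 | tΔX 1.1547 tΔY 2.0000
    t=0.7852 [x] (4,3)
    t=0.9200 [y] (4,4)
    t=1.9399 [x] (3,4)
    t=2.9200 [y] (3,5)
    t=3.0946 [x] (2,5)
    t=4.2493 [x] (1,5)
    t=4.9200 [y] (1,6) — stop
  → r_1 = 4.9200
beam 2: φ=0°, α=240°
  cosα=-0.5000 sinα=-0.8660 | (5,3) | tMaxX 1.3600 tMaxY 0.6235 | tΔX 2.0000 tΔY 1.1547
    t=0.6235 [y] (5,2)
    t=1.3600 [x] (4,2)
    t=1.7782 [y] (4,1)
    t=2.9329 [y] (4,0) — stop
  → r_2 = 2.9329
beam 3: φ=90°, α=330°
  cosα=0.8660 sinα=-0.5000 | (5,3) | tMaxX 0.3695 tMaxY 1.0800 | tΔX 1.1547 tΔY 2.0000
    t=0.3695 [x] (6,3)
    t=1.0800 [y] (6,2)
    t=1.5242 [x] (7,2)
    t=2.6789 [x] (8,2) — stop
  → r_3 = 2.6789

ranges = [4.9200, 2.9329, 2.6789]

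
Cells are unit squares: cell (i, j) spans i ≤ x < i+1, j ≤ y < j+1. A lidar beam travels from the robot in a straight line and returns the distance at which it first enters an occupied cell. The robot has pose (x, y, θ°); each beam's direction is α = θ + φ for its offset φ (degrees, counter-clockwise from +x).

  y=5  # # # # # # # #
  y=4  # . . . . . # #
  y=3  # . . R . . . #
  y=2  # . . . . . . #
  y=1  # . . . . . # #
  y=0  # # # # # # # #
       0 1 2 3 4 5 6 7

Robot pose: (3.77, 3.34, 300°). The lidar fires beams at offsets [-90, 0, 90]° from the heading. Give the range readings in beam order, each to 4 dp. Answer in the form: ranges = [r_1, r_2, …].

ranges = [3.1985, 2.7020, 2.5750]

beam 1: φ=-90°, α=210°
  d=(-0.8660,-0.5000)  start (3,3)  tX=0.8891 tY=0.6800  stride 1/|dx|=1.1547 1/|dy|=2.0000
    cross y-line → (3,2), t=0.6800
    cross x-line → (2,2), t=0.8891
    cross x-line → (1,2), t=2.0438
    cross y-line → (1,1), t=2.6800
    cross x-line → (0,1), t=3.1985 (wall)
  → r_1 = 3.1985
beam 2: φ=0°, α=300°
  d=(0.5000,-0.8660)  start (3,3)  tX=0.4600 tY=0.3926  stride 1/|dx|=2.0000 1/|dy|=1.1547
    cross y-line → (3,2), t=0.3926
    cross x-line → (4,2), t=0.4600
    cross y-line → (4,1), t=1.5473
    cross x-line → (5,1), t=2.4600
    cross y-line → (5,0), t=2.7020 (wall)
  → r_2 = 2.7020
beam 3: φ=90°, α=30°
  d=(0.8660,0.5000)  start (3,3)  tX=0.2656 tY=1.3200  stride 1/|dx|=1.1547 1/|dy|=2.0000
    cross x-line → (4,3), t=0.2656
    cross y-line → (4,4), t=1.3200
    cross x-line → (5,4), t=1.4203
    cross x-line → (6,4), t=2.5750 (wall)
  → r_3 = 2.5750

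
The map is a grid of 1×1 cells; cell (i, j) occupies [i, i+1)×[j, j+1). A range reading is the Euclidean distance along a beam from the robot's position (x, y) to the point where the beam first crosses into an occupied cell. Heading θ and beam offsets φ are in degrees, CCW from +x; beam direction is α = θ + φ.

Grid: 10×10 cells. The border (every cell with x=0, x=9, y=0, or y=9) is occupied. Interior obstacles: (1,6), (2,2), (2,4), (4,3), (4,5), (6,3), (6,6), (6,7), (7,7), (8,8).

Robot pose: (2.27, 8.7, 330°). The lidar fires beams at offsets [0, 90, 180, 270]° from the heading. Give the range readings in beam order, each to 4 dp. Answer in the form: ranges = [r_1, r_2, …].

ranges = [4.3070, 0.3464, 0.6000, 1.9630]

beam 1: φ=0°, α=330°
  direction (0.8660, -0.5000); cell (2,8); t to first gridline: x 0.8429, y 1.4000 (then +1.1547 / +2.0000)
    (3,8) via x @ 0.8429
    (3,7) via y @ 1.4000
    (4,7) via x @ 1.9976
    (5,7) via x @ 3.1523
    (5,6) via y @ 3.4000
    (6,6) via x @ 4.3070  # hit
  → r_1 = 4.3070
beam 2: φ=90°, α=60°
  direction (0.5000, 0.8660); cell (2,8); t to first gridline: x 1.4600, y 0.3464 (then +2.0000 / +1.1547)
    (2,9) via y @ 0.3464  # hit
  → r_2 = 0.3464
beam 3: φ=180°, α=150°
  direction (-0.8660, 0.5000); cell (2,8); t to first gridline: x 0.3118, y 0.6000 (then +1.1547 / +2.0000)
    (1,8) via x @ 0.3118
    (1,9) via y @ 0.6000  # hit
  → r_3 = 0.6000
beam 4: φ=270°, α=240°
  direction (-0.5000, -0.8660); cell (2,8); t to first gridline: x 0.5400, y 0.8083 (then +2.0000 / +1.1547)
    (1,8) via x @ 0.5400
    (1,7) via y @ 0.8083
    (1,6) via y @ 1.9630  # hit
  → r_4 = 1.9630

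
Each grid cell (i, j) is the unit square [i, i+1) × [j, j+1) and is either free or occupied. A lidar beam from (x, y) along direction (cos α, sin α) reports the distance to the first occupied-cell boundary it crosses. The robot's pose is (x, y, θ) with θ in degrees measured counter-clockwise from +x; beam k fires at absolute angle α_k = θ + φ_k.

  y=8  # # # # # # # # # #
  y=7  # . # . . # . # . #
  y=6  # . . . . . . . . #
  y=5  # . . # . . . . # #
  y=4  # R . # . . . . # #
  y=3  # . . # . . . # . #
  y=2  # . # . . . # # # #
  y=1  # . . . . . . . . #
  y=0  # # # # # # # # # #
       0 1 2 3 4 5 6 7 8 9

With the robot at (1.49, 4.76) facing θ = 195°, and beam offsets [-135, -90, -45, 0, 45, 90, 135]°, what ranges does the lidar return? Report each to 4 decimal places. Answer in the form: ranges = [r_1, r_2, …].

ranges = [2.5865, 1.8932, 0.5658, 0.5073, 0.9800, 1.9705, 1.7436]

beam 1: φ=-135°, α=60°
  direction (0.5000, 0.8660); cell (1,4); t to first gridline: x 1.0200, y 0.2771 (then +2.0000 / +1.1547)
    (1,5) via y @ 0.2771
    (2,5) via x @ 1.0200
    (2,6) via y @ 1.4318
    (2,7) via y @ 2.5865  # hit
  → r_1 = 2.5865
beam 2: φ=-90°, α=105°
  direction (-0.2588, 0.9659); cell (1,4); t to first gridline: x 1.8932, y 0.2485 (then +3.8637 / +1.0353)
    (1,5) via y @ 0.2485
    (1,6) via y @ 1.2837
    (0,6) via x @ 1.8932  # hit
  → r_2 = 1.8932
beam 3: φ=-45°, α=150°
  direction (-0.8660, 0.5000); cell (1,4); t to first gridline: x 0.5658, y 0.4800 (then +1.1547 / +2.0000)
    (1,5) via y @ 0.4800
    (0,5) via x @ 0.5658  # hit
  → r_3 = 0.5658
beam 4: φ=0°, α=195°
  direction (-0.9659, -0.2588); cell (1,4); t to first gridline: x 0.5073, y 2.9364 (then +1.0353 / +3.8637)
    (0,4) via x @ 0.5073  # hit
  → r_4 = 0.5073
beam 5: φ=45°, α=240°
  direction (-0.5000, -0.8660); cell (1,4); t to first gridline: x 0.9800, y 0.8776 (then +2.0000 / +1.1547)
    (1,3) via y @ 0.8776
    (0,3) via x @ 0.9800  # hit
  → r_5 = 0.9800
beam 6: φ=90°, α=285°
  direction (0.2588, -0.9659); cell (1,4); t to first gridline: x 1.9705, y 0.7868 (then +3.8637 / +1.0353)
    (1,3) via y @ 0.7868
    (1,2) via y @ 1.8221
    (2,2) via x @ 1.9705  # hit
  → r_6 = 1.9705
beam 7: φ=135°, α=330°
  direction (0.8660, -0.5000); cell (1,4); t to first gridline: x 0.5889, y 1.5200 (then +1.1547 / +2.0000)
    (2,4) via x @ 0.5889
    (2,3) via y @ 1.5200
    (3,3) via x @ 1.7436  # hit
  → r_7 = 1.7436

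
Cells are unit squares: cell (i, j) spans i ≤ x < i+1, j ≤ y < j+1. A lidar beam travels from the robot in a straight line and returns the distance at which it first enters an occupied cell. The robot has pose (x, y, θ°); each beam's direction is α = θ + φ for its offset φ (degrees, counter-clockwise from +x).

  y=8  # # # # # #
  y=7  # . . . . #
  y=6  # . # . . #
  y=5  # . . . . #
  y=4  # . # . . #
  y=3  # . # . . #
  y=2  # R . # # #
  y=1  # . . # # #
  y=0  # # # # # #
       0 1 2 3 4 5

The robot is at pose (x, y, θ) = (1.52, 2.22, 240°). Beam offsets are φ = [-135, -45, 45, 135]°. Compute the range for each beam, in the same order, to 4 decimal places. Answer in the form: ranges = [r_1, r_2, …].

ranges = [2.0091, 0.5383, 1.2630, 1.5322]

beam 1: φ=-135°, α=105°
  dir = (cos 105°, sin 105°) = (-0.2588, 0.9659); from cell (1,2)
  next x-line at t=2.0091, next y-line at t=0.8075; Δt_x=3.8637, Δt_y=1.0353
    y: enter (1,3) at t=0.8075
    y: enter (1,4) at t=1.8428
    x: enter (0,4) at t=2.0091 ← occupied
  → r_1 = 2.0091
beam 2: φ=-45°, α=195°
  dir = (cos 195°, sin 195°) = (-0.9659, -0.2588); from cell (1,2)
  next x-line at t=0.5383, next y-line at t=0.8500; Δt_x=1.0353, Δt_y=3.8637
    x: enter (0,2) at t=0.5383 ← occupied
  → r_2 = 0.5383
beam 3: φ=45°, α=285°
  dir = (cos 285°, sin 285°) = (0.2588, -0.9659); from cell (1,2)
  next x-line at t=1.8546, next y-line at t=0.2278; Δt_x=3.8637, Δt_y=1.0353
    y: enter (1,1) at t=0.2278
    y: enter (1,0) at t=1.2630 ← occupied
  → r_3 = 1.2630
beam 4: φ=135°, α=15°
  dir = (cos 15°, sin 15°) = (0.9659, 0.2588); from cell (1,2)
  next x-line at t=0.4969, next y-line at t=3.0137; Δt_x=1.0353, Δt_y=3.8637
    x: enter (2,2) at t=0.4969
    x: enter (3,2) at t=1.5322 ← occupied
  → r_4 = 1.5322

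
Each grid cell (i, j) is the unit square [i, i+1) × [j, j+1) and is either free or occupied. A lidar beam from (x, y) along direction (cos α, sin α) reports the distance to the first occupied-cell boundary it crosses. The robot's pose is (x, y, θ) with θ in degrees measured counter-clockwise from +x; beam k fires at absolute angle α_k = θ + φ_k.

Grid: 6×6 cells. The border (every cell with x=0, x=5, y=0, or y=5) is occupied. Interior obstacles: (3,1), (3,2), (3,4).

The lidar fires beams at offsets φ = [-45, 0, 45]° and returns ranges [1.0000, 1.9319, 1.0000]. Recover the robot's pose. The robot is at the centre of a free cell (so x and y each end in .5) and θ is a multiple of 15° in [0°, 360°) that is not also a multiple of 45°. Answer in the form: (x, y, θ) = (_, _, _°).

(x, y, θ) = (4.5, 3.5, 255°)

The pose lattice has 13·16 = 208 candidates. Test each by forward raycasting.
  (2.5, 3.5, 120°): beam 1 = 1.5529 ≠ 1.0000 ✗
  (3.5, 3.5, 345°): beam 1 = 0.5774 ≠ 1.0000 ✗
  (2.5, 1.5, 165°): beam 1 = 3.0000 ≠ 1.0000 ✗
  …
  (4.5, 3.5, 255°): r_1=1.0000, r_2=1.9319, r_3=1.0000 — all match ✓
Unique over the lattice → pose = (4.5, 3.5, 255°).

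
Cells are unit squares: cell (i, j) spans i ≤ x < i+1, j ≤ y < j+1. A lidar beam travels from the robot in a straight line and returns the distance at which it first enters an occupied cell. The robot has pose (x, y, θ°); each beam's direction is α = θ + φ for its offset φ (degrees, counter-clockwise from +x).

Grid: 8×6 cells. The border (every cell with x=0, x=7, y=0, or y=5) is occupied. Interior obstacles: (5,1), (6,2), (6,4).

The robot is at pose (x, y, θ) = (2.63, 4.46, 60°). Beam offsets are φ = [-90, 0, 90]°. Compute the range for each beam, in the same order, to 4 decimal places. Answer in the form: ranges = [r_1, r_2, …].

ranges = [3.8913, 0.6235, 1.0800]

beam 1: φ=-90°, α=330°
  d=(0.8660,-0.5000)  start (2,4)  tX=0.4272 tY=0.9200  stride 1/|dx|=1.1547 1/|dy|=2.0000
    cross x-line → (3,4), t=0.4272
    cross y-line → (3,3), t=0.9200
    cross x-line → (4,3), t=1.5819
    cross x-line → (5,3), t=2.7366
    cross y-line → (5,2), t=2.9200
    cross x-line → (6,2), t=3.8913 (wall)
  → r_1 = 3.8913
beam 2: φ=0°, α=60°
  d=(0.5000,0.8660)  start (2,4)  tX=0.7400 tY=0.6235  stride 1/|dx|=2.0000 1/|dy|=1.1547
    cross y-line → (2,5), t=0.6235 (wall)
  → r_2 = 0.6235
beam 3: φ=90°, α=150°
  d=(-0.8660,0.5000)  start (2,4)  tX=0.7275 tY=1.0800  stride 1/|dx|=1.1547 1/|dy|=2.0000
    cross x-line → (1,4), t=0.7275
    cross y-line → (1,5), t=1.0800 (wall)
  → r_3 = 1.0800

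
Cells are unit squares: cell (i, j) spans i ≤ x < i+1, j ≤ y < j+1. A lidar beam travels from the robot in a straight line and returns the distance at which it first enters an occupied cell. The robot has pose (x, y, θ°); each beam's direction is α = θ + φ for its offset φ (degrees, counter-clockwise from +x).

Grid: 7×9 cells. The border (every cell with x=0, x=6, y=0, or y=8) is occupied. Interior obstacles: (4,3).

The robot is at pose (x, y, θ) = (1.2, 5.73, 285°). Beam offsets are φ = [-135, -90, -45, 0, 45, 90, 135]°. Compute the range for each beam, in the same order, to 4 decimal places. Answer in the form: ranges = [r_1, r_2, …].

beam 1: φ=-135°, α=150°
  cosα=-0.8660 sinα=0.5000 | (1,5) | tMaxX 0.2309 tMaxY 0.5400 | tΔX 1.1547 tΔY 2.0000
    t=0.2309 [x] (0,5) — stop
  → r_1 = 0.2309
beam 2: φ=-90°, α=195°
  cosα=-0.9659 sinα=-0.2588 | (1,5) | tMaxX 0.2071 tMaxY 2.8205 | tΔX 1.0353 tΔY 3.8637
    t=0.2071 [x] (0,5) — stop
  → r_2 = 0.2071
beam 3: φ=-45°, α=240°
  cosα=-0.5000 sinα=-0.8660 | (1,5) | tMaxX 0.4000 tMaxY 0.8429 | tΔX 2.0000 tΔY 1.1547
    t=0.4000 [x] (0,5) — stop
  → r_3 = 0.4000
beam 4: φ=0°, α=285°
  cosα=0.2588 sinα=-0.9659 | (1,5) | tMaxX 3.0910 tMaxY 0.7558 | tΔX 3.8637 tΔY 1.0353
    t=0.7558 [y] (1,4)
    t=1.7910 [y] (1,3)
    t=2.8263 [y] (1,2)
    t=3.0910 [x] (2,2)
    t=3.8616 [y] (2,1)
    t=4.8969 [y] (2,0) — stop
  → r_4 = 4.8969
beam 5: φ=45°, α=330°
  cosα=0.8660 sinα=-0.5000 | (1,5) | tMaxX 0.9238 tMaxY 1.4600 | tΔX 1.1547 tΔY 2.0000
    t=0.9238 [x] (2,5)
    t=1.4600 [y] (2,4)
    t=2.0785 [x] (3,4)
    t=3.2332 [x] (4,4)
    t=3.4600 [y] (4,3) — stop
  → r_5 = 3.4600
beam 6: φ=90°, α=15°
  cosα=0.9659 sinα=0.2588 | (1,5) | tMaxX 0.8282 tMaxY 1.0432 | tΔX 1.0353 tΔY 3.8637
    t=0.8282 [x] (2,5)
    t=1.0432 [y] (2,6)
    t=1.8635 [x] (3,6)
    t=2.8988 [x] (4,6)
    t=3.9340 [x] (5,6)
    t=4.9069 [y] (5,7)
    t=4.9693 [x] (6,7) — stop
  → r_6 = 4.9693
beam 7: φ=135°, α=60°
  cosα=0.5000 sinα=0.8660 | (1,5) | tMaxX 1.6000 tMaxY 0.3118 | tΔX 2.0000 tΔY 1.1547
    t=0.3118 [y] (1,6)
    t=1.4665 [y] (1,7)
    t=1.6000 [x] (2,7)
    t=2.6212 [y] (2,8) — stop
  → r_7 = 2.6212

ranges = [0.2309, 0.2071, 0.4000, 4.8969, 3.4600, 4.9693, 2.6212]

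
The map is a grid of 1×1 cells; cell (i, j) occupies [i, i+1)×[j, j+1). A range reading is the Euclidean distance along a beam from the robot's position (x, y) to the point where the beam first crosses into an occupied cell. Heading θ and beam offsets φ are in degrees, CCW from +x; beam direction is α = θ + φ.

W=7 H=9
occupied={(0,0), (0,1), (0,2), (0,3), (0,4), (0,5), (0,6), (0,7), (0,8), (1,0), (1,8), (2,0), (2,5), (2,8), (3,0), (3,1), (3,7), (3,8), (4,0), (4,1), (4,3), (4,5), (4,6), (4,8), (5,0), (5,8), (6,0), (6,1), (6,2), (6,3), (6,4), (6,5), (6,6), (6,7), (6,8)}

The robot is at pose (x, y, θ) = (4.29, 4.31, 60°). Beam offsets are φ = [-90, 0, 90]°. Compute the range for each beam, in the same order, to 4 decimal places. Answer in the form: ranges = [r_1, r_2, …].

beam 1: φ=-90°, α=330°
  dir = (cos 330°, sin 330°) = (0.8660, -0.5000); from cell (4,4)
  next x-line at t=0.8198, next y-line at t=0.6200; Δt_x=1.1547, Δt_y=2.0000
    y: enter (4,3) at t=0.6200 ← occupied
  → r_1 = 0.6200
beam 2: φ=0°, α=60°
  dir = (cos 60°, sin 60°) = (0.5000, 0.8660); from cell (4,4)
  next x-line at t=1.4200, next y-line at t=0.7967; Δt_x=2.0000, Δt_y=1.1547
    y: enter (4,5) at t=0.7967 ← occupied
  → r_2 = 0.7967
beam 3: φ=90°, α=150°
  dir = (cos 150°, sin 150°) = (-0.8660, 0.5000); from cell (4,4)
  next x-line at t=0.3349, next y-line at t=1.3800; Δt_x=1.1547, Δt_y=2.0000
    x: enter (3,4) at t=0.3349
    y: enter (3,5) at t=1.3800
    x: enter (2,5) at t=1.4896 ← occupied
  → r_3 = 1.4896

ranges = [0.6200, 0.7967, 1.4896]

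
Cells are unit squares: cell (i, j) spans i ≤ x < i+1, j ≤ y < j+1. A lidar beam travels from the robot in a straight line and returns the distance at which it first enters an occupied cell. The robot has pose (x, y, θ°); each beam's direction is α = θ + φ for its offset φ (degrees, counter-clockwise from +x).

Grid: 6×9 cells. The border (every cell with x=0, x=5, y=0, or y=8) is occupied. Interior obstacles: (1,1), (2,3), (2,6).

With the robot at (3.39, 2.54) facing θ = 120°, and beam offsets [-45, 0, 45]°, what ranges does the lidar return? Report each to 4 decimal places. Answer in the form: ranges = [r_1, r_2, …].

beam 1: φ=-45°, α=75°
  direction (0.2588, 0.9659); cell (3,2); t to first gridline: x 2.3569, y 0.4762 (then +3.8637 / +1.0353)
    (3,3) via y @ 0.4762
    (3,4) via y @ 1.5115
    (4,4) via x @ 2.3569
    (4,5) via y @ 2.5468
    (4,6) via y @ 3.5821
    (4,7) via y @ 4.6173
    (4,8) via y @ 5.6526  # hit
  → r_1 = 5.6526
beam 2: φ=0°, α=120°
  direction (-0.5000, 0.8660); cell (3,2); t to first gridline: x 0.7800, y 0.5312 (then +2.0000 / +1.1547)
    (3,3) via y @ 0.5312
    (2,3) via x @ 0.7800  # hit
  → r_2 = 0.7800
beam 3: φ=45°, α=165°
  direction (-0.9659, 0.2588); cell (3,2); t to first gridline: x 0.4038, y 1.7773 (then +1.0353 / +3.8637)
    (2,2) via x @ 0.4038
    (1,2) via x @ 1.4390
    (1,3) via y @ 1.7773
    (0,3) via x @ 2.4743  # hit
  → r_3 = 2.4743

ranges = [5.6526, 0.7800, 2.4743]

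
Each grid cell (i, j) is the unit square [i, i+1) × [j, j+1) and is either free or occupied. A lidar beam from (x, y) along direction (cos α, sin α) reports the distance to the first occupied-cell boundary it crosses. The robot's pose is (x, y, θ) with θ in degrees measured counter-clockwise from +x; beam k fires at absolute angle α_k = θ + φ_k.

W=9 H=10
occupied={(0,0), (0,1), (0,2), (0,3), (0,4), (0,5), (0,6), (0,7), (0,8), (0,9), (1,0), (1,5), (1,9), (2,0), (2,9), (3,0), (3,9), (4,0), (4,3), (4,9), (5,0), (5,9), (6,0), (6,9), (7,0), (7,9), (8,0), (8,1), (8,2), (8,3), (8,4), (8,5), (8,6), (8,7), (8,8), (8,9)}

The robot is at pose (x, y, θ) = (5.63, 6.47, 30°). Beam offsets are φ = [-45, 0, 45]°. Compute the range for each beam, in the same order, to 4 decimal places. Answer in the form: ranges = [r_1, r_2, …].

ranges = [2.4536, 2.7366, 2.6192]

beam 1: φ=-45°, α=345°
  d=(0.9659,-0.2588)  start (5,6)  tX=0.3831 tY=1.8159  stride 1/|dx|=1.0353 1/|dy|=3.8637
    cross x-line → (6,6), t=0.3831
    cross x-line → (7,6), t=1.4183
    cross y-line → (7,5), t=1.8159
    cross x-line → (8,5), t=2.4536 (wall)
  → r_1 = 2.4536
beam 2: φ=0°, α=30°
  d=(0.8660,0.5000)  start (5,6)  tX=0.4272 tY=1.0600  stride 1/|dx|=1.1547 1/|dy|=2.0000
    cross x-line → (6,6), t=0.4272
    cross y-line → (6,7), t=1.0600
    cross x-line → (7,7), t=1.5819
    cross x-line → (8,7), t=2.7366 (wall)
  → r_2 = 2.7366
beam 3: φ=45°, α=75°
  d=(0.2588,0.9659)  start (5,6)  tX=1.4296 tY=0.5487  stride 1/|dx|=3.8637 1/|dy|=1.0353
    cross y-line → (5,7), t=0.5487
    cross x-line → (6,7), t=1.4296
    cross y-line → (6,8), t=1.5840
    cross y-line → (6,9), t=2.6192 (wall)
  → r_3 = 2.6192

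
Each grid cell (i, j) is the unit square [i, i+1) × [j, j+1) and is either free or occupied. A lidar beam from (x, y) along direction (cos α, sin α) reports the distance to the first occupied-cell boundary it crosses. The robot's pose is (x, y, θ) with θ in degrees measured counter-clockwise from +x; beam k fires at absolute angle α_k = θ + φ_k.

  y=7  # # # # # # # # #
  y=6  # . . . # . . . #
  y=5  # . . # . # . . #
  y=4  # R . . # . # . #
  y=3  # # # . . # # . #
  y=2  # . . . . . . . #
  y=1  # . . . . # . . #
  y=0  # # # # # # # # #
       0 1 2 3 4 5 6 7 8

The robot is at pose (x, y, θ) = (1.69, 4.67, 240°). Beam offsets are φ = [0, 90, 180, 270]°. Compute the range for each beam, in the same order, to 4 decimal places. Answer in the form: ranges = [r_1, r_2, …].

beam 1: φ=0°, α=240°
  dir = (cos 240°, sin 240°) = (-0.5000, -0.8660); from cell (1,4)
  next x-line at t=1.3800, next y-line at t=0.7736; Δt_x=2.0000, Δt_y=1.1547
    y: enter (1,3) at t=0.7736 ← occupied
  → r_1 = 0.7736
beam 2: φ=90°, α=330°
  dir = (cos 330°, sin 330°) = (0.8660, -0.5000); from cell (1,4)
  next x-line at t=0.3580, next y-line at t=1.3400; Δt_x=1.1547, Δt_y=2.0000
    x: enter (2,4) at t=0.3580
    y: enter (2,3) at t=1.3400 ← occupied
  → r_2 = 1.3400
beam 3: φ=180°, α=60°
  dir = (cos 60°, sin 60°) = (0.5000, 0.8660); from cell (1,4)
  next x-line at t=0.6200, next y-line at t=0.3811; Δt_x=2.0000, Δt_y=1.1547
    y: enter (1,5) at t=0.3811
    x: enter (2,5) at t=0.6200
    y: enter (2,6) at t=1.5358
    x: enter (3,6) at t=2.6200
    y: enter (3,7) at t=2.6905 ← occupied
  → r_3 = 2.6905
beam 4: φ=270°, α=150°
  dir = (cos 150°, sin 150°) = (-0.8660, 0.5000); from cell (1,4)
  next x-line at t=0.7967, next y-line at t=0.6600; Δt_x=1.1547, Δt_y=2.0000
    y: enter (1,5) at t=0.6600
    x: enter (0,5) at t=0.7967 ← occupied
  → r_4 = 0.7967

ranges = [0.7736, 1.3400, 2.6905, 0.7967]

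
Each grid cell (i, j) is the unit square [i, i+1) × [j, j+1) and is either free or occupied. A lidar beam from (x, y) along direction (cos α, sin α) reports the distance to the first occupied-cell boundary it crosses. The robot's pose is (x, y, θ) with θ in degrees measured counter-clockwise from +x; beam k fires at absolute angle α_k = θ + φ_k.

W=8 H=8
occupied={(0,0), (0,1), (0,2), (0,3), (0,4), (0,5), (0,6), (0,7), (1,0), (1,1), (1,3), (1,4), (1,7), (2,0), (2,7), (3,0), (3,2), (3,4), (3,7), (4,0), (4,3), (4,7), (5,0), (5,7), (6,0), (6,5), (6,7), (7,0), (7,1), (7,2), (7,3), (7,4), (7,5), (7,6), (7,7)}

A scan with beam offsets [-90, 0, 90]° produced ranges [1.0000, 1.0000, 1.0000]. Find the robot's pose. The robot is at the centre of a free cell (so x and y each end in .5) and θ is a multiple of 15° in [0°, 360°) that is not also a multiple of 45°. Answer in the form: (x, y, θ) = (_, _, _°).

(x, y, θ) = (2.5, 3.5, 30°)

Candidates: 29 free-cell centres × 16 headings = 464 poses. Raycast each; keep the one whose scan matches to 4 dp.
  (4.5, 4.5, 105°): beam 1 = 1.9319 ≠ 1.0000 ✗
  (2.5, 3.5, 345°): beam 1 = 1.9319 ≠ 1.0000 ✗
  (3.5, 6.5, 240°): beam 2 = 3.0000 ≠ 1.0000 ✗
  (5.5, 4.5, 120°): beam 2 = 2.8868 ≠ 1.0000 ✗
  (6.5, 6.5, 120°): beam 1 = 0.5774 ≠ 1.0000 ✗
  …
  (2.5, 3.5, 30°): r_1=1.0000, r_2=1.0000, r_3=1.0000 — all match ✓
Only this pose fits every beam.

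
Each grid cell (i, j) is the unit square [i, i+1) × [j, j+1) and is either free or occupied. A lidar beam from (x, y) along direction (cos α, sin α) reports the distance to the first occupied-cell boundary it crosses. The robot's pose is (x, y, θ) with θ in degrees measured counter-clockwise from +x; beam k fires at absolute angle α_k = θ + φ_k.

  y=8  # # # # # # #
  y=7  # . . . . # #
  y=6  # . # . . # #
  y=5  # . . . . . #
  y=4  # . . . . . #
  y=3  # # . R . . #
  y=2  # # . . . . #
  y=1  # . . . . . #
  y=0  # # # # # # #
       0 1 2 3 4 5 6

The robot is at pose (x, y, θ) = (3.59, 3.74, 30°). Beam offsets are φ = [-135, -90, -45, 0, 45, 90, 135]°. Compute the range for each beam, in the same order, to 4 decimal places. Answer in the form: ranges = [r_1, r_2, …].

beam 1: φ=-135°, α=255°
  dir = (cos 255°, sin 255°) = (-0.2588, -0.9659); from cell (3,3)
  next x-line at t=2.2796, next y-line at t=0.7661; Δt_x=3.8637, Δt_y=1.0353
    y: enter (3,2) at t=0.7661
    y: enter (3,1) at t=1.8014
    x: enter (2,1) at t=2.2796
    y: enter (2,0) at t=2.8367 ← occupied
  → r_1 = 2.8367
beam 2: φ=-90°, α=300°
  dir = (cos 300°, sin 300°) = (0.5000, -0.8660); from cell (3,3)
  next x-line at t=0.8200, next y-line at t=0.8545; Δt_x=2.0000, Δt_y=1.1547
    x: enter (4,3) at t=0.8200
    y: enter (4,2) at t=0.8545
    y: enter (4,1) at t=2.0092
    x: enter (5,1) at t=2.8200
    y: enter (5,0) at t=3.1639 ← occupied
  → r_2 = 3.1639
beam 3: φ=-45°, α=345°
  dir = (cos 345°, sin 345°) = (0.9659, -0.2588); from cell (3,3)
  next x-line at t=0.4245, next y-line at t=2.8591; Δt_x=1.0353, Δt_y=3.8637
    x: enter (4,3) at t=0.4245
    x: enter (5,3) at t=1.4597
    x: enter (6,3) at t=2.4950 ← occupied
  → r_3 = 2.4950
beam 4: φ=0°, α=30°
  dir = (cos 30°, sin 30°) = (0.8660, 0.5000); from cell (3,3)
  next x-line at t=0.4734, next y-line at t=0.5200; Δt_x=1.1547, Δt_y=2.0000
    x: enter (4,3) at t=0.4734
    y: enter (4,4) at t=0.5200
    x: enter (5,4) at t=1.6281
    y: enter (5,5) at t=2.5200
    x: enter (6,5) at t=2.7828 ← occupied
  → r_4 = 2.7828
beam 5: φ=45°, α=75°
  dir = (cos 75°, sin 75°) = (0.2588, 0.9659); from cell (3,3)
  next x-line at t=1.5841, next y-line at t=0.2692; Δt_x=3.8637, Δt_y=1.0353
    y: enter (3,4) at t=0.2692
    y: enter (3,5) at t=1.3044
    x: enter (4,5) at t=1.5841
    y: enter (4,6) at t=2.3397
    y: enter (4,7) at t=3.3750
    y: enter (4,8) at t=4.4103 ← occupied
  → r_5 = 4.4103
beam 6: φ=90°, α=120°
  dir = (cos 120°, sin 120°) = (-0.5000, 0.8660); from cell (3,3)
  next x-line at t=1.1800, next y-line at t=0.3002; Δt_x=2.0000, Δt_y=1.1547
    y: enter (3,4) at t=0.3002
    x: enter (2,4) at t=1.1800
    y: enter (2,5) at t=1.4549
    y: enter (2,6) at t=2.6096 ← occupied
  → r_6 = 2.6096
beam 7: φ=135°, α=165°
  dir = (cos 165°, sin 165°) = (-0.9659, 0.2588); from cell (3,3)
  next x-line at t=0.6108, next y-line at t=1.0046; Δt_x=1.0353, Δt_y=3.8637
    x: enter (2,3) at t=0.6108
    y: enter (2,4) at t=1.0046
    x: enter (1,4) at t=1.6461
    x: enter (0,4) at t=2.6814 ← occupied
  → r_7 = 2.6814

ranges = [2.8367, 3.1639, 2.4950, 2.7828, 4.4103, 2.6096, 2.6814]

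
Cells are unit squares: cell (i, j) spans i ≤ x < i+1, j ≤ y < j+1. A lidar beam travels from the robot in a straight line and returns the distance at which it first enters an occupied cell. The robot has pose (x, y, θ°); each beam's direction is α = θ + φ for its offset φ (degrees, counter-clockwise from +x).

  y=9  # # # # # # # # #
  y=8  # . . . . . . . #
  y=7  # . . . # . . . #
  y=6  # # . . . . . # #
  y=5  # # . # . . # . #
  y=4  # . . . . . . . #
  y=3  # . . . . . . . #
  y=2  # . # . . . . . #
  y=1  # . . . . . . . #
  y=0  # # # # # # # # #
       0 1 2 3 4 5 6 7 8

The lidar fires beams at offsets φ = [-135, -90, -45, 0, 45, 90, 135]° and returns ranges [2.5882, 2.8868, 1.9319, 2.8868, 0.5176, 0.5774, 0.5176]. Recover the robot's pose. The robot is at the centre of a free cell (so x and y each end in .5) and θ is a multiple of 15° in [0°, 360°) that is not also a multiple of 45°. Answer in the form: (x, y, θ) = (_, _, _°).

Candidates: 49 free-cell centres × 16 headings = 784 poses. Raycast each; keep the one whose scan matches to 4 dp.
  (7.5, 1.5, 195°): beam 1 = 1.0000 ≠ 2.5882 ✗
  (7.5, 5.5, 285°): beam 1 = 0.5774 ≠ 2.5882 ✗
  (1.5, 2.5, 75°): beam 1 = 1.7321 ≠ 2.5882 ✗
  (4.5, 3.5, 210°): beam 1 = 5.6940 ≠ 2.5882 ✗
  …
  (6.5, 6.5, 210°): r_1=2.5882, r_2=2.8868, r_3=1.9319, r_4=2.8868, r_5=0.5176, r_6=0.5774, r_7=0.5176 — all match ✓
Only this pose fits every beam.

(x, y, θ) = (6.5, 6.5, 210°)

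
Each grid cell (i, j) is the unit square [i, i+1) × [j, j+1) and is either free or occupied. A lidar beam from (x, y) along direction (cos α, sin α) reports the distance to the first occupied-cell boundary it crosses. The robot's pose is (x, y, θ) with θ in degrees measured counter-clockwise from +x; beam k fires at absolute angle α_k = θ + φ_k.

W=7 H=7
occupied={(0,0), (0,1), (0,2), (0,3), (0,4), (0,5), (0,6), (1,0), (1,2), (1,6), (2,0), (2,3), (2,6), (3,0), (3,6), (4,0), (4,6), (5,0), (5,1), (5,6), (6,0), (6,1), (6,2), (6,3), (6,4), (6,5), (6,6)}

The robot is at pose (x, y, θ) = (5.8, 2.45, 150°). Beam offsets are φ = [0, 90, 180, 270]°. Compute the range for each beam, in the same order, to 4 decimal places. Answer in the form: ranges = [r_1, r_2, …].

ranges = [5.5426, 0.5196, 0.2309, 0.4000]

beam 1: φ=0°, α=150°
  cosα=-0.8660 sinα=0.5000 | (5,2) | tMaxX 0.9238 tMaxY 1.1000 | tΔX 1.1547 tΔY 2.0000
    t=0.9238 [x] (4,2)
    t=1.1000 [y] (4,3)
    t=2.0785 [x] (3,3)
    t=3.1000 [y] (3,4)
    t=3.2332 [x] (2,4)
    t=4.3879 [x] (1,4)
    t=5.1000 [y] (1,5)
    t=5.5426 [x] (0,5) — stop
  → r_1 = 5.5426
beam 2: φ=90°, α=240°
  cosα=-0.5000 sinα=-0.8660 | (5,2) | tMaxX 1.6000 tMaxY 0.5196 | tΔX 2.0000 tΔY 1.1547
    t=0.5196 [y] (5,1) — stop
  → r_2 = 0.5196
beam 3: φ=180°, α=330°
  cosα=0.8660 sinα=-0.5000 | (5,2) | tMaxX 0.2309 tMaxY 0.9000 | tΔX 1.1547 tΔY 2.0000
    t=0.2309 [x] (6,2) — stop
  → r_3 = 0.2309
beam 4: φ=270°, α=60°
  cosα=0.5000 sinα=0.8660 | (5,2) | tMaxX 0.4000 tMaxY 0.6351 | tΔX 2.0000 tΔY 1.1547
    t=0.4000 [x] (6,2) — stop
  → r_4 = 0.4000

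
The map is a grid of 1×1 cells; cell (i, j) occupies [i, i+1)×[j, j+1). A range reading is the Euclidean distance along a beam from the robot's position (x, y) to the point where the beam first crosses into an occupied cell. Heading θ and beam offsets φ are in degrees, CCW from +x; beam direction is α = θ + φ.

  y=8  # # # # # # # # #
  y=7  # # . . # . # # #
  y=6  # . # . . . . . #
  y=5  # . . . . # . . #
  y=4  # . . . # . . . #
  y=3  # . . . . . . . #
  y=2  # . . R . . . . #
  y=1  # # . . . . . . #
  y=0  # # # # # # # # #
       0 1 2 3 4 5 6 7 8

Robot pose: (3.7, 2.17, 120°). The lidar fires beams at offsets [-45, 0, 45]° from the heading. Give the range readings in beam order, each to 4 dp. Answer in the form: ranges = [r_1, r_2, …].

beam 1: φ=-45°, α=75°
  d=(0.2588,0.9659)  start (3,2)  tX=1.1591 tY=0.8593  stride 1/|dx|=3.8637 1/|dy|=1.0353
    cross y-line → (3,3), t=0.8593
    cross x-line → (4,3), t=1.1591
    cross y-line → (4,4), t=1.8946 (wall)
  → r_1 = 1.8946
beam 2: φ=0°, α=120°
  d=(-0.5000,0.8660)  start (3,2)  tX=1.4000 tY=0.9584  stride 1/|dx|=2.0000 1/|dy|=1.1547
    cross y-line → (3,3), t=0.9584
    cross x-line → (2,3), t=1.4000
    cross y-line → (2,4), t=2.1131
    cross y-line → (2,5), t=3.2678
    cross x-line → (1,5), t=3.4000
    cross y-line → (1,6), t=4.4225
    cross x-line → (0,6), t=5.4000 (wall)
  → r_2 = 5.4000
beam 3: φ=45°, α=165°
  d=(-0.9659,0.2588)  start (3,2)  tX=0.7247 tY=3.2069  stride 1/|dx|=1.0353 1/|dy|=3.8637
    cross x-line → (2,2), t=0.7247
    cross x-line → (1,2), t=1.7600
    cross x-line → (0,2), t=2.7952 (wall)
  → r_3 = 2.7952

ranges = [1.8946, 5.4000, 2.7952]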